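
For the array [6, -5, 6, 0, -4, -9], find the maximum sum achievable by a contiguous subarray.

Using Kadane's algorithm on [6, -5, 6, 0, -4, -9]:

Scanning through the array:
Position 1 (value -5): max_ending_here = 1, max_so_far = 6
Position 2 (value 6): max_ending_here = 7, max_so_far = 7
Position 3 (value 0): max_ending_here = 7, max_so_far = 7
Position 4 (value -4): max_ending_here = 3, max_so_far = 7
Position 5 (value -9): max_ending_here = -6, max_so_far = 7

Maximum subarray: [6, -5, 6]
Maximum sum: 7

The maximum subarray is [6, -5, 6] with sum 7. This subarray runs from index 0 to index 2.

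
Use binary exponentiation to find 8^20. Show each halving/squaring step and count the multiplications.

Computing 8^20 by squaring (build up from 8^1; each line after the first costs one multiplication):

8^1 = 8
8^2 = (8^1)^2 = 8^2 = 64
8^4 = (8^2)^2 = 64^2 = 4096
8^5 = 8 * 8^4 = 8 * 4096 = 32768
8^10 = (8^5)^2 = 32768^2 = 1073741824
8^20 = (8^10)^2 = 1073741824^2 = 1152921504606846976

Result: 1152921504606846976
Multiplications needed: 5 (5 lines after 8^1)

8^20 = 1152921504606846976. Using exponentiation by squaring, this requires 5 multiplications. The key idea: if the exponent is even, square the half-power; if odd, multiply by the base once.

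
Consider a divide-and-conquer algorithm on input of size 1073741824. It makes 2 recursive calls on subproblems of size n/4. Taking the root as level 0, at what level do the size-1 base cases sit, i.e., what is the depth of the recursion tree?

For divide and conquer with division factor 4:

Problem sizes at each level:
Level 0: 1073741824
Level 1: 268435456
Level 2: 67108864
Level 3: 16777216
Level 4: 4194304
Level 5: 1048576
Level 6: 262144
Level 7: 65536
Level 8: 16384
Level 9: 4096
Level 10: 1024
Level 11: 256
Level 12: 64
Level 13: 16
Level 14: 4
Level 15: 1

The root is level 0 and the size-1 base case is level 15 (the tree spans levels 0 through 15, i.e. 16 levels counting the root), so the depth is the number of divisions: log_4(1073741824) = 15

The recursion tree depth is log_4(1073741824) = 15. At each level, the problem size is divided by 4, so it takes 15 divisions to reduce to a base case of size 1. The algorithm makes 2 recursive calls at each level.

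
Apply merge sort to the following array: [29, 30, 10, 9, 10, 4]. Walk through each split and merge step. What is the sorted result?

Merge sort trace:

Split: [29, 30, 10, 9, 10, 4] -> [29, 30, 10] and [9, 10, 4]
  Split: [29, 30, 10] -> [29] and [30, 10]
    Split: [30, 10] -> [30] and [10]
    Merge: [30] + [10] -> [10, 30]
  Merge: [29] + [10, 30] -> [10, 29, 30]
  Split: [9, 10, 4] -> [9] and [10, 4]
    Split: [10, 4] -> [10] and [4]
    Merge: [10] + [4] -> [4, 10]
  Merge: [9] + [4, 10] -> [4, 9, 10]
Merge: [10, 29, 30] + [4, 9, 10] -> [4, 9, 10, 10, 29, 30]

Final sorted array: [4, 9, 10, 10, 29, 30]

The merge sort proceeds by recursively splitting the array and merging sorted halves.
After all merges, the sorted array is [4, 9, 10, 10, 29, 30].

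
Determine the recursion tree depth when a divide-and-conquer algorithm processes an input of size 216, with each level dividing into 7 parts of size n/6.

For divide and conquer with division factor 6:

Problem sizes at each level:
Level 0: 216
Level 1: 36
Level 2: 6
Level 3: 1

The root is level 0 and the size-1 base case is level 3 (the tree spans levels 0 through 3, i.e. 4 levels counting the root), so the depth is the number of divisions: log_6(216) = 3

The recursion tree depth is log_6(216) = 3. At each level, the problem size is divided by 6, so it takes 3 divisions to reduce to a base case of size 1. The algorithm makes 7 recursive calls at each level.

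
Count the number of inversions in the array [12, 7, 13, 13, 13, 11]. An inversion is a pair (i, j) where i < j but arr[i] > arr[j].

Finding inversions in [12, 7, 13, 13, 13, 11]:

(0, 1): arr[0]=12 > arr[1]=7
(0, 5): arr[0]=12 > arr[5]=11
(2, 5): arr[2]=13 > arr[5]=11
(3, 5): arr[3]=13 > arr[5]=11
(4, 5): arr[4]=13 > arr[5]=11

Total inversions: 5

The array has 5 inversion(s): (0,1), (0,5), (2,5), (3,5), (4,5). Each pair (i,j) satisfies i < j and arr[i] > arr[j].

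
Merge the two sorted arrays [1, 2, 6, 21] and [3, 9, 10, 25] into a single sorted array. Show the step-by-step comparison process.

Merging process:

Compare 1 vs 3: take 1 from left. Merged: [1]
Compare 2 vs 3: take 2 from left. Merged: [1, 2]
Compare 6 vs 3: take 3 from right. Merged: [1, 2, 3]
Compare 6 vs 9: take 6 from left. Merged: [1, 2, 3, 6]
Compare 21 vs 9: take 9 from right. Merged: [1, 2, 3, 6, 9]
Compare 21 vs 10: take 10 from right. Merged: [1, 2, 3, 6, 9, 10]
Compare 21 vs 25: take 21 from left. Merged: [1, 2, 3, 6, 9, 10, 21]
Append remaining from right: [25]. Merged: [1, 2, 3, 6, 9, 10, 21, 25]

Final merged array: [1, 2, 3, 6, 9, 10, 21, 25]
Total comparisons: 7

The merged array is [1, 2, 3, 6, 9, 10, 21, 25], requiring 7 comparisons. The merge step runs in O(n) time where n is the total number of elements.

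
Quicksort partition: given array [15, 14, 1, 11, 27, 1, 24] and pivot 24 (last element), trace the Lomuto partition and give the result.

Lomuto partition with pivot = 24:

Initial array: [15, 14, 1, 11, 27, 1, 24]

arr[0]=15 <= 24: swap with position 0, array becomes [15, 14, 1, 11, 27, 1, 24]
arr[1]=14 <= 24: swap with position 1, array becomes [15, 14, 1, 11, 27, 1, 24]
arr[2]=1 <= 24: swap with position 2, array becomes [15, 14, 1, 11, 27, 1, 24]
arr[3]=11 <= 24: swap with position 3, array becomes [15, 14, 1, 11, 27, 1, 24]
arr[4]=27 > 24: no swap
arr[5]=1 <= 24: swap with position 4, array becomes [15, 14, 1, 11, 1, 27, 24]

Place pivot at position 5: [15, 14, 1, 11, 1, 24, 27]
Pivot position: 5

After partitioning with pivot 24, the array becomes [15, 14, 1, 11, 1, 24, 27]. The pivot is placed at index 5. All elements to the left of the pivot are <= 24, and all elements to the right are > 24.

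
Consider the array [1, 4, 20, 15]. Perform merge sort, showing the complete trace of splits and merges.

Merge sort trace:

Split: [1, 4, 20, 15] -> [1, 4] and [20, 15]
  Split: [1, 4] -> [1] and [4]
  Merge: [1] + [4] -> [1, 4]
  Split: [20, 15] -> [20] and [15]
  Merge: [20] + [15] -> [15, 20]
Merge: [1, 4] + [15, 20] -> [1, 4, 15, 20]

Final sorted array: [1, 4, 15, 20]

The merge sort proceeds by recursively splitting the array and merging sorted halves.
After all merges, the sorted array is [1, 4, 15, 20].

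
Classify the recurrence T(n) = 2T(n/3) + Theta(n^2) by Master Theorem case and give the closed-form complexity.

Master Theorem for T(n) = 2T(n/3) + O(n^2):

a = 2, b = 3, c = 2
log_b(a) = log_3(2) = 0.6309

Case 3: c = 2 > log_3(2) = 0.6309
T(n) = O(n^2) = O(n^2)

For T(n) = 2T(n/3) + O(n^2): log_3(2) = 0.6309. This is Case 3 of the Master Theorem (c > log_b(a), work dominated by root), giving O(n^2).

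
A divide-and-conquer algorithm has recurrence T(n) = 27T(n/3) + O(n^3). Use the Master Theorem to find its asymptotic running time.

Master Theorem for T(n) = 27T(n/3) + O(n^3):

a = 27, b = 3, c = 3
log_b(a) = log_3(27) = 3.0000

Case 2: c = 3 = log_3(27) = 3.0000
T(n) = O(n^3 log n) = O(n^3 log n)

For T(n) = 27T(n/3) + O(n^3): log_3(27) = 3.0000. This is Case 2 of the Master Theorem (c = log_b(a), equal work at all levels), giving O(n^3 log n).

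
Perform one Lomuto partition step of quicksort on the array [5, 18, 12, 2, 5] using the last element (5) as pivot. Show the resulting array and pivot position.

Lomuto partition with pivot = 5:

Initial array: [5, 18, 12, 2, 5]

arr[0]=5 <= 5: swap with position 0, array becomes [5, 18, 12, 2, 5]
arr[1]=18 > 5: no swap
arr[2]=12 > 5: no swap
arr[3]=2 <= 5: swap with position 1, array becomes [5, 2, 12, 18, 5]

Place pivot at position 2: [5, 2, 5, 18, 12]
Pivot position: 2

After partitioning with pivot 5, the array becomes [5, 2, 5, 18, 12]. The pivot is placed at index 2. All elements to the left of the pivot are <= 5, and all elements to the right are > 5.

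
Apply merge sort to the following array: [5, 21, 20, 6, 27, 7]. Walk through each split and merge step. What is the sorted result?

Merge sort trace:

Split: [5, 21, 20, 6, 27, 7] -> [5, 21, 20] and [6, 27, 7]
  Split: [5, 21, 20] -> [5] and [21, 20]
    Split: [21, 20] -> [21] and [20]
    Merge: [21] + [20] -> [20, 21]
  Merge: [5] + [20, 21] -> [5, 20, 21]
  Split: [6, 27, 7] -> [6] and [27, 7]
    Split: [27, 7] -> [27] and [7]
    Merge: [27] + [7] -> [7, 27]
  Merge: [6] + [7, 27] -> [6, 7, 27]
Merge: [5, 20, 21] + [6, 7, 27] -> [5, 6, 7, 20, 21, 27]

Final sorted array: [5, 6, 7, 20, 21, 27]

The merge sort proceeds by recursively splitting the array and merging sorted halves.
After all merges, the sorted array is [5, 6, 7, 20, 21, 27].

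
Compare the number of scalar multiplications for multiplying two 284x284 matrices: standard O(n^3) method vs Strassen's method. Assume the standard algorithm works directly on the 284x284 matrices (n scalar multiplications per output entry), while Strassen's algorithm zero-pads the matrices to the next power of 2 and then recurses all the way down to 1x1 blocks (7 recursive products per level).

Matrix multiplication for 284x284 matrices:

Strassen's algorithm requires power-of-2 dimensions. Pad 284x284 to 512x512 (next power of 2).

Standard algorithm: 284^3 = 22906304 multiplications
Strassen's algorithm: 7^(log2(512)) = 7^9 = 40353607 multiplications
Difference: 22906304 - 40353607 = -17447303 (Strassen uses MORE here due to padding overhead — for small or just-over-power-of-2 n, padding can outweigh the per-level savings)

Standard: 22906304 multiplications (284^3). Strassen: 40353607 multiplications (7^9, after padding to 512x512). Strassen reduces 8 recursive multiplications to 7 at each level.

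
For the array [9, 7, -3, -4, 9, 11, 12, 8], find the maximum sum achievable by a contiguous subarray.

Using Kadane's algorithm on [9, 7, -3, -4, 9, 11, 12, 8]:

Scanning through the array:
Position 1 (value 7): max_ending_here = 16, max_so_far = 16
Position 2 (value -3): max_ending_here = 13, max_so_far = 16
Position 3 (value -4): max_ending_here = 9, max_so_far = 16
Position 4 (value 9): max_ending_here = 18, max_so_far = 18
Position 5 (value 11): max_ending_here = 29, max_so_far = 29
Position 6 (value 12): max_ending_here = 41, max_so_far = 41
Position 7 (value 8): max_ending_here = 49, max_so_far = 49

Maximum subarray: [9, 7, -3, -4, 9, 11, 12, 8]
Maximum sum: 49

The maximum subarray is [9, 7, -3, -4, 9, 11, 12, 8] with sum 49. This subarray runs from index 0 to index 7.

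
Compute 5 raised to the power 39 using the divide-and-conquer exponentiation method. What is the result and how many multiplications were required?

Computing 5^39 by squaring (build up from 5^1; each line after the first costs one multiplication):

5^1 = 5
5^2 = (5^1)^2 = 5^2 = 25
5^4 = (5^2)^2 = 25^2 = 625
5^8 = (5^4)^2 = 625^2 = 390625
5^9 = 5 * 5^8 = 5 * 390625 = 1953125
5^18 = (5^9)^2 = 1953125^2 = 3814697265625
5^19 = 5 * 5^18 = 5 * 3814697265625 = 19073486328125
5^38 = (5^19)^2 = 19073486328125^2 = 363797880709171295166015625
5^39 = 5 * 5^38 = 5 * 363797880709171295166015625 = 1818989403545856475830078125

Result: 1818989403545856475830078125
Multiplications needed: 8 (8 lines after 5^1)

5^39 = 1818989403545856475830078125. Using exponentiation by squaring, this requires 8 multiplications. The key idea: if the exponent is even, square the half-power; if odd, multiply by the base once.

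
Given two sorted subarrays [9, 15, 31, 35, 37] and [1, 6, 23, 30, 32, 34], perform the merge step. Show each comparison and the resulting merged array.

Merging process:

Compare 9 vs 1: take 1 from right. Merged: [1]
Compare 9 vs 6: take 6 from right. Merged: [1, 6]
Compare 9 vs 23: take 9 from left. Merged: [1, 6, 9]
Compare 15 vs 23: take 15 from left. Merged: [1, 6, 9, 15]
Compare 31 vs 23: take 23 from right. Merged: [1, 6, 9, 15, 23]
Compare 31 vs 30: take 30 from right. Merged: [1, 6, 9, 15, 23, 30]
Compare 31 vs 32: take 31 from left. Merged: [1, 6, 9, 15, 23, 30, 31]
Compare 35 vs 32: take 32 from right. Merged: [1, 6, 9, 15, 23, 30, 31, 32]
Compare 35 vs 34: take 34 from right. Merged: [1, 6, 9, 15, 23, 30, 31, 32, 34]
Append remaining from left: [35, 37]. Merged: [1, 6, 9, 15, 23, 30, 31, 32, 34, 35, 37]

Final merged array: [1, 6, 9, 15, 23, 30, 31, 32, 34, 35, 37]
Total comparisons: 9

The merged array is [1, 6, 9, 15, 23, 30, 31, 32, 34, 35, 37], requiring 9 comparisons. The merge step runs in O(n) time where n is the total number of elements.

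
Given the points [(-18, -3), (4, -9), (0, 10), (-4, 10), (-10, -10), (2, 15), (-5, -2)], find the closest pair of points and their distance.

Computing all pairwise distances among 7 points:

d((-18, -3), (4, -9)) = 22.8035
d((-18, -3), (0, 10)) = 22.2036
d((-18, -3), (-4, 10)) = 19.105
d((-18, -3), (-10, -10)) = 10.6301
d((-18, -3), (2, 15)) = 26.9072
d((-18, -3), (-5, -2)) = 13.0384
d((4, -9), (0, 10)) = 19.4165
d((4, -9), (-4, 10)) = 20.6155
d((4, -9), (-10, -10)) = 14.0357
d((4, -9), (2, 15)) = 24.0832
d((4, -9), (-5, -2)) = 11.4018
d((0, 10), (-4, 10)) = 4.0 <-- minimum
d((0, 10), (-10, -10)) = 22.3607
d((0, 10), (2, 15)) = 5.3852
d((0, 10), (-5, -2)) = 13.0
d((-4, 10), (-10, -10)) = 20.8806
d((-4, 10), (2, 15)) = 7.8102
d((-4, 10), (-5, -2)) = 12.0416
d((-10, -10), (2, 15)) = 27.7308
d((-10, -10), (-5, -2)) = 9.434
d((2, 15), (-5, -2)) = 18.3848

Closest pair: (0, 10) and (-4, 10) with distance 4.0

The closest pair is (0, 10) and (-4, 10) with Euclidean distance 4.0. For 7 points, brute-force pairwise comparison is shown above. For large n, the divide-and-conquer algorithm (sort by x, recurse on halves, check the dividing strip) achieves O(n log n).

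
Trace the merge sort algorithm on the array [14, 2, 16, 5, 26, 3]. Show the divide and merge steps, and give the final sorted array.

Merge sort trace:

Split: [14, 2, 16, 5, 26, 3] -> [14, 2, 16] and [5, 26, 3]
  Split: [14, 2, 16] -> [14] and [2, 16]
    Split: [2, 16] -> [2] and [16]
    Merge: [2] + [16] -> [2, 16]
  Merge: [14] + [2, 16] -> [2, 14, 16]
  Split: [5, 26, 3] -> [5] and [26, 3]
    Split: [26, 3] -> [26] and [3]
    Merge: [26] + [3] -> [3, 26]
  Merge: [5] + [3, 26] -> [3, 5, 26]
Merge: [2, 14, 16] + [3, 5, 26] -> [2, 3, 5, 14, 16, 26]

Final sorted array: [2, 3, 5, 14, 16, 26]

The merge sort proceeds by recursively splitting the array and merging sorted halves.
After all merges, the sorted array is [2, 3, 5, 14, 16, 26].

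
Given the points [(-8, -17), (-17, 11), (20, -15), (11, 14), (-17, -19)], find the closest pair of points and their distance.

Computing all pairwise distances among 5 points:

d((-8, -17), (-17, 11)) = 29.4109
d((-8, -17), (20, -15)) = 28.0713
d((-8, -17), (11, 14)) = 36.3593
d((-8, -17), (-17, -19)) = 9.2195 <-- minimum
d((-17, 11), (20, -15)) = 45.2217
d((-17, 11), (11, 14)) = 28.1603
d((-17, 11), (-17, -19)) = 30.0
d((20, -15), (11, 14)) = 30.3645
d((20, -15), (-17, -19)) = 37.2156
d((11, 14), (-17, -19)) = 43.2782

Closest pair: (-8, -17) and (-17, -19) with distance 9.2195

The closest pair is (-8, -17) and (-17, -19) with Euclidean distance 9.2195. For 5 points, brute-force pairwise comparison is shown above. For large n, the divide-and-conquer algorithm (sort by x, recurse on halves, check the dividing strip) achieves O(n log n).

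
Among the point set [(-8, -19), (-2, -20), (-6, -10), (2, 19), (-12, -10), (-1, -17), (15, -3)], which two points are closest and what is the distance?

Computing all pairwise distances among 7 points:

d((-8, -19), (-2, -20)) = 6.0828
d((-8, -19), (-6, -10)) = 9.2195
d((-8, -19), (2, 19)) = 39.2938
d((-8, -19), (-12, -10)) = 9.8489
d((-8, -19), (-1, -17)) = 7.2801
d((-8, -19), (15, -3)) = 28.0179
d((-2, -20), (-6, -10)) = 10.7703
d((-2, -20), (2, 19)) = 39.2046
d((-2, -20), (-12, -10)) = 14.1421
d((-2, -20), (-1, -17)) = 3.1623 <-- minimum
d((-2, -20), (15, -3)) = 24.0416
d((-6, -10), (2, 19)) = 30.0832
d((-6, -10), (-12, -10)) = 6.0
d((-6, -10), (-1, -17)) = 8.6023
d((-6, -10), (15, -3)) = 22.1359
d((2, 19), (-12, -10)) = 32.2025
d((2, 19), (-1, -17)) = 36.1248
d((2, 19), (15, -3)) = 25.5539
d((-12, -10), (-1, -17)) = 13.0384
d((-12, -10), (15, -3)) = 27.8927
d((-1, -17), (15, -3)) = 21.2603

Closest pair: (-2, -20) and (-1, -17) with distance 3.1623

The closest pair is (-2, -20) and (-1, -17) with Euclidean distance 3.1623. For 7 points, brute-force pairwise comparison is shown above. For large n, the divide-and-conquer algorithm (sort by x, recurse on halves, check the dividing strip) achieves O(n log n).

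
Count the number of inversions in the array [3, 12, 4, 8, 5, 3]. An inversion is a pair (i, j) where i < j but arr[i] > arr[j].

Finding inversions in [3, 12, 4, 8, 5, 3]:

(1, 2): arr[1]=12 > arr[2]=4
(1, 3): arr[1]=12 > arr[3]=8
(1, 4): arr[1]=12 > arr[4]=5
(1, 5): arr[1]=12 > arr[5]=3
(2, 5): arr[2]=4 > arr[5]=3
(3, 4): arr[3]=8 > arr[4]=5
(3, 5): arr[3]=8 > arr[5]=3
(4, 5): arr[4]=5 > arr[5]=3

Total inversions: 8

The array has 8 inversion(s): (1,2), (1,3), (1,4), (1,5), (2,5), (3,4), (3,5), (4,5). Each pair (i,j) satisfies i < j and arr[i] > arr[j].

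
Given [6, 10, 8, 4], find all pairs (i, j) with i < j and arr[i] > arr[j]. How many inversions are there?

Finding inversions in [6, 10, 8, 4]:

(0, 3): arr[0]=6 > arr[3]=4
(1, 2): arr[1]=10 > arr[2]=8
(1, 3): arr[1]=10 > arr[3]=4
(2, 3): arr[2]=8 > arr[3]=4

Total inversions: 4

The array has 4 inversion(s): (0,3), (1,2), (1,3), (2,3). Each pair (i,j) satisfies i < j and arr[i] > arr[j].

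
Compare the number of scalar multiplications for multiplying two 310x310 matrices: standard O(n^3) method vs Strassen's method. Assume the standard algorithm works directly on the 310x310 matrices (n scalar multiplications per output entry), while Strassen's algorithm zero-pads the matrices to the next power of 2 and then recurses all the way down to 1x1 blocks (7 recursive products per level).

Matrix multiplication for 310x310 matrices:

Strassen's algorithm requires power-of-2 dimensions. Pad 310x310 to 512x512 (next power of 2).

Standard algorithm: 310^3 = 29791000 multiplications
Strassen's algorithm: 7^(log2(512)) = 7^9 = 40353607 multiplications
Difference: 29791000 - 40353607 = -10562607 (Strassen uses MORE here due to padding overhead — for small or just-over-power-of-2 n, padding can outweigh the per-level savings)

Standard: 29791000 multiplications (310^3). Strassen: 40353607 multiplications (7^9, after padding to 512x512). Strassen reduces 8 recursive multiplications to 7 at each level.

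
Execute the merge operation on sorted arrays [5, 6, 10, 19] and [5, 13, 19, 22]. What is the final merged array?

Merging process:

Compare 5 vs 5: take 5 from left. Merged: [5]
Compare 6 vs 5: take 5 from right. Merged: [5, 5]
Compare 6 vs 13: take 6 from left. Merged: [5, 5, 6]
Compare 10 vs 13: take 10 from left. Merged: [5, 5, 6, 10]
Compare 19 vs 13: take 13 from right. Merged: [5, 5, 6, 10, 13]
Compare 19 vs 19: take 19 from left. Merged: [5, 5, 6, 10, 13, 19]
Append remaining from right: [19, 22]. Merged: [5, 5, 6, 10, 13, 19, 19, 22]

Final merged array: [5, 5, 6, 10, 13, 19, 19, 22]
Total comparisons: 6

The merged array is [5, 5, 6, 10, 13, 19, 19, 22], requiring 6 comparisons. The merge step runs in O(n) time where n is the total number of elements.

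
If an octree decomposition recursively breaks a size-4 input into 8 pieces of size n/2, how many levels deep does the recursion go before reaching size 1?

For divide and conquer with division factor 2:

Problem sizes at each level:
Level 0: 4
Level 1: 2
Level 2: 1

The root is level 0 and the size-1 base case is level 2 (the tree spans levels 0 through 2, i.e. 3 levels counting the root), so the depth is the number of divisions: log_2(4) = 2

The recursion tree depth is log_2(4) = 2. At each level, the problem size is divided by 2, so it takes 2 divisions to reduce to a base case of size 1. The algorithm makes 8 recursive calls at each level.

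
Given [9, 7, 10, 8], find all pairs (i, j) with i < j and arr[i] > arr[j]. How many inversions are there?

Finding inversions in [9, 7, 10, 8]:

(0, 1): arr[0]=9 > arr[1]=7
(0, 3): arr[0]=9 > arr[3]=8
(2, 3): arr[2]=10 > arr[3]=8

Total inversions: 3

The array has 3 inversion(s): (0,1), (0,3), (2,3). Each pair (i,j) satisfies i < j and arr[i] > arr[j].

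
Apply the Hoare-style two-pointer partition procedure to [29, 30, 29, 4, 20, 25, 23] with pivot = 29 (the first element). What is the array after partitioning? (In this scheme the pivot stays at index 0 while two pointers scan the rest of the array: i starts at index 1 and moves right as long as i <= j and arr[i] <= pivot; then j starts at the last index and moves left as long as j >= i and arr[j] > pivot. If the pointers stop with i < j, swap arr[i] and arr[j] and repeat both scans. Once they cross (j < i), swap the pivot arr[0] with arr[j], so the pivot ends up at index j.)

Hoare-style two-pointer partition with pivot = 29:

Initial array: [29, 30, 29, 4, 20, 25, 23]

Pointers start at i = 1, j = 6.
i stops at index 1 (arr[1]=30 > 29), j stops at index 6 (arr[6]=23 <= 29): swap arr[1] and arr[6], array becomes [29, 23, 29, 4, 20, 25, 30]
i ends at 6, j ends at 5: the pointers have crossed (j < i), so scanning stops.

Swap pivot arr[0] with arr[5] to place pivot at position 5: [25, 23, 29, 4, 20, 29, 30]
Pivot position: 5

After partitioning with pivot 29, the array becomes [25, 23, 29, 4, 20, 29, 30]. The pivot is placed at index 5. All elements to the left of the pivot are <= 29, and all elements to the right are > 29.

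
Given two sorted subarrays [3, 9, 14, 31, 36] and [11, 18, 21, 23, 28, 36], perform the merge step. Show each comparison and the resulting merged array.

Merging process:

Compare 3 vs 11: take 3 from left. Merged: [3]
Compare 9 vs 11: take 9 from left. Merged: [3, 9]
Compare 14 vs 11: take 11 from right. Merged: [3, 9, 11]
Compare 14 vs 18: take 14 from left. Merged: [3, 9, 11, 14]
Compare 31 vs 18: take 18 from right. Merged: [3, 9, 11, 14, 18]
Compare 31 vs 21: take 21 from right. Merged: [3, 9, 11, 14, 18, 21]
Compare 31 vs 23: take 23 from right. Merged: [3, 9, 11, 14, 18, 21, 23]
Compare 31 vs 28: take 28 from right. Merged: [3, 9, 11, 14, 18, 21, 23, 28]
Compare 31 vs 36: take 31 from left. Merged: [3, 9, 11, 14, 18, 21, 23, 28, 31]
Compare 36 vs 36: take 36 from left. Merged: [3, 9, 11, 14, 18, 21, 23, 28, 31, 36]
Append remaining from right: [36]. Merged: [3, 9, 11, 14, 18, 21, 23, 28, 31, 36, 36]

Final merged array: [3, 9, 11, 14, 18, 21, 23, 28, 31, 36, 36]
Total comparisons: 10

The merged array is [3, 9, 11, 14, 18, 21, 23, 28, 31, 36, 36], requiring 10 comparisons. The merge step runs in O(n) time where n is the total number of elements.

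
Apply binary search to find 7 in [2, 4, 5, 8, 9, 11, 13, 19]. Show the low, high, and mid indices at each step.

Binary search for 7 in [2, 4, 5, 8, 9, 11, 13, 19]:

lo=0, hi=7, mid=3, arr[mid]=8 -> 8 > 7, search left half
lo=0, hi=2, mid=1, arr[mid]=4 -> 4 < 7, search right half
lo=2, hi=2, mid=2, arr[mid]=5 -> 5 < 7, search right half
lo=3 > hi=2, target 7 not found

Binary search determines that 7 is not in the array after 3 comparisons. The search space was exhausted without finding the target.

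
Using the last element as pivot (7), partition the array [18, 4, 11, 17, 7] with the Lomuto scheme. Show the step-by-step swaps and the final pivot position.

Lomuto partition with pivot = 7:

Initial array: [18, 4, 11, 17, 7]

arr[0]=18 > 7: no swap
arr[1]=4 <= 7: swap with position 0, array becomes [4, 18, 11, 17, 7]
arr[2]=11 > 7: no swap
arr[3]=17 > 7: no swap

Place pivot at position 1: [4, 7, 11, 17, 18]
Pivot position: 1

After partitioning with pivot 7, the array becomes [4, 7, 11, 17, 18]. The pivot is placed at index 1. All elements to the left of the pivot are <= 7, and all elements to the right are > 7.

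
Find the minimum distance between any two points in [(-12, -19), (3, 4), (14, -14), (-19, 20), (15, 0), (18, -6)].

Computing all pairwise distances among 6 points:

d((-12, -19), (3, 4)) = 27.4591
d((-12, -19), (14, -14)) = 26.4764
d((-12, -19), (-19, 20)) = 39.6232
d((-12, -19), (15, 0)) = 33.0151
d((-12, -19), (18, -6)) = 32.6956
d((3, 4), (14, -14)) = 21.095
d((3, 4), (-19, 20)) = 27.2029
d((3, 4), (15, 0)) = 12.6491
d((3, 4), (18, -6)) = 18.0278
d((14, -14), (-19, 20)) = 47.3814
d((14, -14), (15, 0)) = 14.0357
d((14, -14), (18, -6)) = 8.9443
d((-19, 20), (15, 0)) = 39.4462
d((-19, 20), (18, -6)) = 45.2217
d((15, 0), (18, -6)) = 6.7082 <-- minimum

Closest pair: (15, 0) and (18, -6) with distance 6.7082

The closest pair is (15, 0) and (18, -6) with Euclidean distance 6.7082. For 6 points, brute-force pairwise comparison is shown above. For large n, the divide-and-conquer algorithm (sort by x, recurse on halves, check the dividing strip) achieves O(n log n).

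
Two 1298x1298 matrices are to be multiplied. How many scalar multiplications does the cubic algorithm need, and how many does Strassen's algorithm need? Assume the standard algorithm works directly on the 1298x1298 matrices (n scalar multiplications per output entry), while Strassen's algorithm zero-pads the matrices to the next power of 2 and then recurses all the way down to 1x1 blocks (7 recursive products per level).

Matrix multiplication for 1298x1298 matrices:

Strassen's algorithm requires power-of-2 dimensions. Pad 1298x1298 to 2048x2048 (next power of 2).

Standard algorithm: 1298^3 = 2186875592 multiplications
Strassen's algorithm: 7^(log2(2048)) = 7^11 = 1977326743 multiplications
Savings: 2186875592 - 1977326743 = 209548849 multiplications

Standard: 2186875592 multiplications (1298^3). Strassen: 1977326743 multiplications (7^11, after padding to 2048x2048). Strassen reduces 8 recursive multiplications to 7 at each level.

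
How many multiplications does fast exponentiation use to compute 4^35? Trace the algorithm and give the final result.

Computing 4^35 by squaring (build up from 4^1; each line after the first costs one multiplication):

4^1 = 4
4^2 = (4^1)^2 = 4^2 = 16
4^4 = (4^2)^2 = 16^2 = 256
4^8 = (4^4)^2 = 256^2 = 65536
4^16 = (4^8)^2 = 65536^2 = 4294967296
4^17 = 4 * 4^16 = 4 * 4294967296 = 17179869184
4^34 = (4^17)^2 = 17179869184^2 = 295147905179352825856
4^35 = 4 * 4^34 = 4 * 295147905179352825856 = 1180591620717411303424

Result: 1180591620717411303424
Multiplications needed: 7 (7 lines after 4^1)

4^35 = 1180591620717411303424. Using exponentiation by squaring, this requires 7 multiplications. The key idea: if the exponent is even, square the half-power; if odd, multiply by the base once.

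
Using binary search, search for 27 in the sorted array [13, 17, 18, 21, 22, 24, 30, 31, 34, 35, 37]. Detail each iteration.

Binary search for 27 in [13, 17, 18, 21, 22, 24, 30, 31, 34, 35, 37]:

lo=0, hi=10, mid=5, arr[mid]=24 -> 24 < 27, search right half
lo=6, hi=10, mid=8, arr[mid]=34 -> 34 > 27, search left half
lo=6, hi=7, mid=6, arr[mid]=30 -> 30 > 27, search left half
lo=6 > hi=5, target 27 not found

Binary search determines that 27 is not in the array after 3 comparisons. The search space was exhausted without finding the target.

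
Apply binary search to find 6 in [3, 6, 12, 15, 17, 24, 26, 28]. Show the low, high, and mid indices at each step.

Binary search for 6 in [3, 6, 12, 15, 17, 24, 26, 28]:

lo=0, hi=7, mid=3, arr[mid]=15 -> 15 > 6, search left half
lo=0, hi=2, mid=1, arr[mid]=6 -> Found target at index 1!

Binary search finds 6 at index 1 after 2 comparisons. The search repeatedly halves the search space by comparing with the middle element.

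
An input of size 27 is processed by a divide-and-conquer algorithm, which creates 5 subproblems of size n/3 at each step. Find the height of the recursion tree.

For divide and conquer with division factor 3:

Problem sizes at each level:
Level 0: 27
Level 1: 9
Level 2: 3
Level 3: 1

The root is level 0 and the size-1 base case is level 3 (the tree spans levels 0 through 3, i.e. 4 levels counting the root), so the depth is the number of divisions: log_3(27) = 3

The recursion tree depth is log_3(27) = 3. At each level, the problem size is divided by 3, so it takes 3 divisions to reduce to a base case of size 1. The algorithm makes 5 recursive calls at each level.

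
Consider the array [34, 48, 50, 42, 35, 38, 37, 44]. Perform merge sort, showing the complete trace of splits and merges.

Merge sort trace:

Split: [34, 48, 50, 42, 35, 38, 37, 44] -> [34, 48, 50, 42] and [35, 38, 37, 44]
  Split: [34, 48, 50, 42] -> [34, 48] and [50, 42]
    Split: [34, 48] -> [34] and [48]
    Merge: [34] + [48] -> [34, 48]
    Split: [50, 42] -> [50] and [42]
    Merge: [50] + [42] -> [42, 50]
  Merge: [34, 48] + [42, 50] -> [34, 42, 48, 50]
  Split: [35, 38, 37, 44] -> [35, 38] and [37, 44]
    Split: [35, 38] -> [35] and [38]
    Merge: [35] + [38] -> [35, 38]
    Split: [37, 44] -> [37] and [44]
    Merge: [37] + [44] -> [37, 44]
  Merge: [35, 38] + [37, 44] -> [35, 37, 38, 44]
Merge: [34, 42, 48, 50] + [35, 37, 38, 44] -> [34, 35, 37, 38, 42, 44, 48, 50]

Final sorted array: [34, 35, 37, 38, 42, 44, 48, 50]

The merge sort proceeds by recursively splitting the array and merging sorted halves.
After all merges, the sorted array is [34, 35, 37, 38, 42, 44, 48, 50].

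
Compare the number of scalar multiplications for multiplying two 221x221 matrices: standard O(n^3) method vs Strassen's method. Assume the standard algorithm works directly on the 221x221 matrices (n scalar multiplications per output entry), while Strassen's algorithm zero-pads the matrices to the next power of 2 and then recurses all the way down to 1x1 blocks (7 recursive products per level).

Matrix multiplication for 221x221 matrices:

Strassen's algorithm requires power-of-2 dimensions. Pad 221x221 to 256x256 (next power of 2).

Standard algorithm: 221^3 = 10793861 multiplications
Strassen's algorithm: 7^(log2(256)) = 7^8 = 5764801 multiplications
Savings: 10793861 - 5764801 = 5029060 multiplications

Standard: 10793861 multiplications (221^3). Strassen: 5764801 multiplications (7^8, after padding to 256x256). Strassen reduces 8 recursive multiplications to 7 at each level.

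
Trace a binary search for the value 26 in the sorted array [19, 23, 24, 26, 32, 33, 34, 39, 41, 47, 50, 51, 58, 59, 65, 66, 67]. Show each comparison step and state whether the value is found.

Binary search for 26 in [19, 23, 24, 26, 32, 33, 34, 39, 41, 47, 50, 51, 58, 59, 65, 66, 67]:

lo=0, hi=16, mid=8, arr[mid]=41 -> 41 > 26, search left half
lo=0, hi=7, mid=3, arr[mid]=26 -> Found target at index 3!

Binary search finds 26 at index 3 after 2 comparisons. The search repeatedly halves the search space by comparing with the middle element.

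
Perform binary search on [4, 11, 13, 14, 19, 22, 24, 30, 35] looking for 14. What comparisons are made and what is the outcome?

Binary search for 14 in [4, 11, 13, 14, 19, 22, 24, 30, 35]:

lo=0, hi=8, mid=4, arr[mid]=19 -> 19 > 14, search left half
lo=0, hi=3, mid=1, arr[mid]=11 -> 11 < 14, search right half
lo=2, hi=3, mid=2, arr[mid]=13 -> 13 < 14, search right half
lo=3, hi=3, mid=3, arr[mid]=14 -> Found target at index 3!

Binary search finds 14 at index 3 after 4 comparisons. The search repeatedly halves the search space by comparing with the middle element.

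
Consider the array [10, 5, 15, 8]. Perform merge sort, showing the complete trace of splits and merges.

Merge sort trace:

Split: [10, 5, 15, 8] -> [10, 5] and [15, 8]
  Split: [10, 5] -> [10] and [5]
  Merge: [10] + [5] -> [5, 10]
  Split: [15, 8] -> [15] and [8]
  Merge: [15] + [8] -> [8, 15]
Merge: [5, 10] + [8, 15] -> [5, 8, 10, 15]

Final sorted array: [5, 8, 10, 15]

The merge sort proceeds by recursively splitting the array and merging sorted halves.
After all merges, the sorted array is [5, 8, 10, 15].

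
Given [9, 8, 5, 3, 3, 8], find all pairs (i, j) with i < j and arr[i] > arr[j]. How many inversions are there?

Finding inversions in [9, 8, 5, 3, 3, 8]:

(0, 1): arr[0]=9 > arr[1]=8
(0, 2): arr[0]=9 > arr[2]=5
(0, 3): arr[0]=9 > arr[3]=3
(0, 4): arr[0]=9 > arr[4]=3
(0, 5): arr[0]=9 > arr[5]=8
(1, 2): arr[1]=8 > arr[2]=5
(1, 3): arr[1]=8 > arr[3]=3
(1, 4): arr[1]=8 > arr[4]=3
(2, 3): arr[2]=5 > arr[3]=3
(2, 4): arr[2]=5 > arr[4]=3

Total inversions: 10

The array has 10 inversion(s): (0,1), (0,2), (0,3), (0,4), (0,5), (1,2), (1,3), (1,4), (2,3), (2,4). Each pair (i,j) satisfies i < j and arr[i] > arr[j].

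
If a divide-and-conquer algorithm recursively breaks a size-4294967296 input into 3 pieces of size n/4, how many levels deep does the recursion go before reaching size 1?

For divide and conquer with division factor 4:

Problem sizes at each level:
Level 0: 4294967296
Level 1: 1073741824
Level 2: 268435456
Level 3: 67108864
Level 4: 16777216
Level 5: 4194304
Level 6: 1048576
Level 7: 262144
Level 8: 65536
Level 9: 16384
Level 10: 4096
Level 11: 1024
Level 12: 256
Level 13: 64
Level 14: 16
Level 15: 4
Level 16: 1

The root is level 0 and the size-1 base case is level 16 (the tree spans levels 0 through 16, i.e. 17 levels counting the root), so the depth is the number of divisions: log_4(4294967296) = 16

The recursion tree depth is log_4(4294967296) = 16. At each level, the problem size is divided by 4, so it takes 16 divisions to reduce to a base case of size 1. The algorithm makes 3 recursive calls at each level.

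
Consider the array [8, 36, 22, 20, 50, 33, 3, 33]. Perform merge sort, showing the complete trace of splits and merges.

Merge sort trace:

Split: [8, 36, 22, 20, 50, 33, 3, 33] -> [8, 36, 22, 20] and [50, 33, 3, 33]
  Split: [8, 36, 22, 20] -> [8, 36] and [22, 20]
    Split: [8, 36] -> [8] and [36]
    Merge: [8] + [36] -> [8, 36]
    Split: [22, 20] -> [22] and [20]
    Merge: [22] + [20] -> [20, 22]
  Merge: [8, 36] + [20, 22] -> [8, 20, 22, 36]
  Split: [50, 33, 3, 33] -> [50, 33] and [3, 33]
    Split: [50, 33] -> [50] and [33]
    Merge: [50] + [33] -> [33, 50]
    Split: [3, 33] -> [3] and [33]
    Merge: [3] + [33] -> [3, 33]
  Merge: [33, 50] + [3, 33] -> [3, 33, 33, 50]
Merge: [8, 20, 22, 36] + [3, 33, 33, 50] -> [3, 8, 20, 22, 33, 33, 36, 50]

Final sorted array: [3, 8, 20, 22, 33, 33, 36, 50]

The merge sort proceeds by recursively splitting the array and merging sorted halves.
After all merges, the sorted array is [3, 8, 20, 22, 33, 33, 36, 50].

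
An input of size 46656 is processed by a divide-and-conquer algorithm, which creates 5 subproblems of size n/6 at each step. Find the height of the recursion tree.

For divide and conquer with division factor 6:

Problem sizes at each level:
Level 0: 46656
Level 1: 7776
Level 2: 1296
Level 3: 216
Level 4: 36
Level 5: 6
Level 6: 1

The root is level 0 and the size-1 base case is level 6 (the tree spans levels 0 through 6, i.e. 7 levels counting the root), so the depth is the number of divisions: log_6(46656) = 6

The recursion tree depth is log_6(46656) = 6. At each level, the problem size is divided by 6, so it takes 6 divisions to reduce to a base case of size 1. The algorithm makes 5 recursive calls at each level.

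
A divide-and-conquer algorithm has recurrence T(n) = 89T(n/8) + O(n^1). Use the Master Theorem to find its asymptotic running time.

Master Theorem for T(n) = 89T(n/8) + O(n^1):

a = 89, b = 8, c = 1
log_b(a) = log_8(89) = 2.1586

Case 1: c = 1 < log_8(89) = 2.1586
T(n) = O(n^(log_8 89))

For T(n) = 89T(n/8) + O(n^1): log_8(89) = 2.1586. This is Case 1 of the Master Theorem (c < log_b(a), work dominated by leaves), giving O(n^(log_8 89)).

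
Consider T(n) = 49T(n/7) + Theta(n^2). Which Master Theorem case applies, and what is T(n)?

Master Theorem for T(n) = 49T(n/7) + O(n^2):

a = 49, b = 7, c = 2
log_b(a) = log_7(49) = 2.0000

Case 2: c = 2 = log_7(49) = 2.0000
T(n) = O(n^2 log n) = O(n^2 log n)

For T(n) = 49T(n/7) + O(n^2): log_7(49) = 2.0000. This is Case 2 of the Master Theorem (c = log_b(a), equal work at all levels), giving O(n^2 log n).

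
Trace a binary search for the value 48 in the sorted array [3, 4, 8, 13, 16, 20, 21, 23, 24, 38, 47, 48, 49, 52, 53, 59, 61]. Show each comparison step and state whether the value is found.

Binary search for 48 in [3, 4, 8, 13, 16, 20, 21, 23, 24, 38, 47, 48, 49, 52, 53, 59, 61]:

lo=0, hi=16, mid=8, arr[mid]=24 -> 24 < 48, search right half
lo=9, hi=16, mid=12, arr[mid]=49 -> 49 > 48, search left half
lo=9, hi=11, mid=10, arr[mid]=47 -> 47 < 48, search right half
lo=11, hi=11, mid=11, arr[mid]=48 -> Found target at index 11!

Binary search finds 48 at index 11 after 4 comparisons. The search repeatedly halves the search space by comparing with the middle element.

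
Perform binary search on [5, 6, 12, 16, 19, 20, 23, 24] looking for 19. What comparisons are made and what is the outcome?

Binary search for 19 in [5, 6, 12, 16, 19, 20, 23, 24]:

lo=0, hi=7, mid=3, arr[mid]=16 -> 16 < 19, search right half
lo=4, hi=7, mid=5, arr[mid]=20 -> 20 > 19, search left half
lo=4, hi=4, mid=4, arr[mid]=19 -> Found target at index 4!

Binary search finds 19 at index 4 after 3 comparisons. The search repeatedly halves the search space by comparing with the middle element.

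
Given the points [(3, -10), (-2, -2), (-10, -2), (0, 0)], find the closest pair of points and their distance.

Computing all pairwise distances among 4 points:

d((3, -10), (-2, -2)) = 9.434
d((3, -10), (-10, -2)) = 15.2643
d((3, -10), (0, 0)) = 10.4403
d((-2, -2), (-10, -2)) = 8.0
d((-2, -2), (0, 0)) = 2.8284 <-- minimum
d((-10, -2), (0, 0)) = 10.198

Closest pair: (-2, -2) and (0, 0) with distance 2.8284

The closest pair is (-2, -2) and (0, 0) with Euclidean distance 2.8284. For 4 points, brute-force pairwise comparison is shown above. For large n, the divide-and-conquer algorithm (sort by x, recurse on halves, check the dividing strip) achieves O(n log n).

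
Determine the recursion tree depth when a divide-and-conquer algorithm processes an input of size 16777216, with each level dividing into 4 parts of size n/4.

For divide and conquer with division factor 4:

Problem sizes at each level:
Level 0: 16777216
Level 1: 4194304
Level 2: 1048576
Level 3: 262144
Level 4: 65536
Level 5: 16384
Level 6: 4096
Level 7: 1024
Level 8: 256
Level 9: 64
Level 10: 16
Level 11: 4
Level 12: 1

The root is level 0 and the size-1 base case is level 12 (the tree spans levels 0 through 12, i.e. 13 levels counting the root), so the depth is the number of divisions: log_4(16777216) = 12

The recursion tree depth is log_4(16777216) = 12. At each level, the problem size is divided by 4, so it takes 12 divisions to reduce to a base case of size 1. The algorithm makes 4 recursive calls at each level.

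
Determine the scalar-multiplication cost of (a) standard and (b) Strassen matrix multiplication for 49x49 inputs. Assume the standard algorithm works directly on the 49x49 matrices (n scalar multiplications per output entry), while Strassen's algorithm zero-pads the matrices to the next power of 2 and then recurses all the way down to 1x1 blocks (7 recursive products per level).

Matrix multiplication for 49x49 matrices:

Strassen's algorithm requires power-of-2 dimensions. Pad 49x49 to 64x64 (next power of 2).

Standard algorithm: 49^3 = 117649 multiplications
Strassen's algorithm: 7^(log2(64)) = 7^6 = 117649 multiplications
Savings: 117649 - 117649 = 0 multiplications

Standard: 117649 multiplications (49^3). Strassen: 117649 multiplications (7^6, after padding to 64x64). Strassen reduces 8 recursive multiplications to 7 at each level.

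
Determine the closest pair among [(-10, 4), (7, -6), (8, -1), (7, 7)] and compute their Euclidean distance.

Computing all pairwise distances among 4 points:

d((-10, 4), (7, -6)) = 19.7231
d((-10, 4), (8, -1)) = 18.6815
d((-10, 4), (7, 7)) = 17.2627
d((7, -6), (8, -1)) = 5.099 <-- minimum
d((7, -6), (7, 7)) = 13.0
d((8, -1), (7, 7)) = 8.0623

Closest pair: (7, -6) and (8, -1) with distance 5.099

The closest pair is (7, -6) and (8, -1) with Euclidean distance 5.099. For 4 points, brute-force pairwise comparison is shown above. For large n, the divide-and-conquer algorithm (sort by x, recurse on halves, check the dividing strip) achieves O(n log n).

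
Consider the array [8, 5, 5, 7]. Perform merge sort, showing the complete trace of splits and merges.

Merge sort trace:

Split: [8, 5, 5, 7] -> [8, 5] and [5, 7]
  Split: [8, 5] -> [8] and [5]
  Merge: [8] + [5] -> [5, 8]
  Split: [5, 7] -> [5] and [7]
  Merge: [5] + [7] -> [5, 7]
Merge: [5, 8] + [5, 7] -> [5, 5, 7, 8]

Final sorted array: [5, 5, 7, 8]

The merge sort proceeds by recursively splitting the array and merging sorted halves.
After all merges, the sorted array is [5, 5, 7, 8].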